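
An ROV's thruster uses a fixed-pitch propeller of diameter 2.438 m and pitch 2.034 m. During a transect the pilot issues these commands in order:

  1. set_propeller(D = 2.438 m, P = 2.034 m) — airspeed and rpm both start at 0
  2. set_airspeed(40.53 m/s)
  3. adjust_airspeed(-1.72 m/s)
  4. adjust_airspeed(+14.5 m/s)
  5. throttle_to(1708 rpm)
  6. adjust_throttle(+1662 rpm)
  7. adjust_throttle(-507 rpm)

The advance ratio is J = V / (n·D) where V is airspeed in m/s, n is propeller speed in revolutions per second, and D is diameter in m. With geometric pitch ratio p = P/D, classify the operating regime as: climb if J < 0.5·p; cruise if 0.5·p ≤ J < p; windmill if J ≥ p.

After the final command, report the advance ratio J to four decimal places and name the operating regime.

J = 0.4583, regime = cruise

set_propeller: D = 2.438 m, P = 2.034 m (p = P/D = 0.834290); state ← (V=0, rpm=0)
set_airspeed(40.53): V ← 40.53 m/s
adjust_airspeed(-1.72): V ← 40.53 -1.72 = 38.81 m/s
adjust_airspeed(+14.5): V ← 38.81 +14.5 = 53.31 m/s
throttle_to(1708): rpm ← 1708
adjust_throttle(+1662): rpm ← 1708 +1662 = 3370
adjust_throttle(-507): rpm ← 3370 -507 = 2863
final state: V = 53.31 m/s, rpm = 2863 → n = rpm/60 = 47.716667 rev/s
J = V / (n·D) = 53.31 / (47.716667 × 2.438) = 0.458253
regime bands: climb J<0.4171 | cruise [0.4171, 0.8343) | windmill J≥0.8343
J = 0.4583 → cruise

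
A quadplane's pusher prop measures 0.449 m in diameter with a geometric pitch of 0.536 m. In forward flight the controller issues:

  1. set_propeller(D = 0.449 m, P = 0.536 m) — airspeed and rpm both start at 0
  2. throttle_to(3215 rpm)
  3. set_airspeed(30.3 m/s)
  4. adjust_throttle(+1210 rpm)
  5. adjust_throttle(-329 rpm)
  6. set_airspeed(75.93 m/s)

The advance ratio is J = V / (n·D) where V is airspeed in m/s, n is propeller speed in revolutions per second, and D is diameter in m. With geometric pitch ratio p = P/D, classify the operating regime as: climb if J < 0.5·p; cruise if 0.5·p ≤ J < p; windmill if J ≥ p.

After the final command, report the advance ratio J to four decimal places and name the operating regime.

J = 2.4772, regime = windmill

set_propeller: D = 0.449 m, P = 0.536 m (p = P/D = 1.193764); state ← (V=0, rpm=0)
throttle_to(3215): rpm ← 3215
set_airspeed(30.3): V ← 30.3 m/s
adjust_throttle(+1210): rpm ← 3215 +1210 = 4425
adjust_throttle(-329): rpm ← 4425 -329 = 4096
set_airspeed(75.93): V ← 75.93 m/s
final state: V = 75.93 m/s, rpm = 4096 → n = rpm/60 = 68.266667 rev/s
J = V / (n·D) = 75.93 / (68.266667 × 0.449) = 2.477185
regime bands: climb J<0.5969 | cruise [0.5969, 1.1938) | windmill J≥1.1938
J = 2.4772 → windmill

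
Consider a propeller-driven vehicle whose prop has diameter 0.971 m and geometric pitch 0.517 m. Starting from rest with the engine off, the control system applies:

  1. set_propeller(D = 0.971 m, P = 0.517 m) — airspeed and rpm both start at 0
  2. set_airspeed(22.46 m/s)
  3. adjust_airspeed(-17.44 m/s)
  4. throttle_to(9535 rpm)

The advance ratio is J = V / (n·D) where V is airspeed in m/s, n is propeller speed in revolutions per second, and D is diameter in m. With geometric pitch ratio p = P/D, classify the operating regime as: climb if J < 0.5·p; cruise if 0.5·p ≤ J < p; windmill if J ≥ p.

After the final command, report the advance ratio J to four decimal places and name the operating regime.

J = 0.0325, regime = climb

set_propeller: D = 0.971 m, P = 0.517 m (p = P/D = 0.532441); state ← (V=0, rpm=0)
set_airspeed(22.46): V ← 22.46 m/s
adjust_airspeed(-17.44): V ← 22.46 -17.44 = 5.02 m/s
throttle_to(9535): rpm ← 9535
final state: V = 5.02 m/s, rpm = 9535 → n = rpm/60 = 158.916667 rev/s
J = V / (n·D) = 5.02 / (158.916667 × 0.971) = 0.032532
regime bands: climb J<0.2662 | cruise [0.2662, 0.5324) | windmill J≥0.5324
J = 0.0325 → climb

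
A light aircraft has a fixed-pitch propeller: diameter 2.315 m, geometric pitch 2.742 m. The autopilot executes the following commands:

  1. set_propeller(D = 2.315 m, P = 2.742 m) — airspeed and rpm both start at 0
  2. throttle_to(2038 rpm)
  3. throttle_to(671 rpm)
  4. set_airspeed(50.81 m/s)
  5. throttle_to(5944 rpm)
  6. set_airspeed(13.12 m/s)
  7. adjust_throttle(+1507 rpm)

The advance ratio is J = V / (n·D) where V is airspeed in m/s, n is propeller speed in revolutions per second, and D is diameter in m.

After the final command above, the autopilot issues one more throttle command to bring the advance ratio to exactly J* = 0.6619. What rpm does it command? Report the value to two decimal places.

rpm = 513.74

set_propeller: D = 2.315 m, P = 2.742 m (p = P/D = 1.184449); state ← (V=0, rpm=0)
throttle_to(2038): rpm ← 2038
throttle_to(671): rpm ← 671
set_airspeed(50.81): V ← 50.81 m/s
throttle_to(5944): rpm ← 5944
set_airspeed(13.12): V ← 13.12 m/s
adjust_throttle(+1507): rpm ← 5944 +1507 = 7451
final state: V = 13.12 m/s, rpm = 7451 → n = rpm/60 = 124.183333 rev/s
target J* = 0.6619; solve J* = V/(n·D) for n: n = V/(J*·D) = 13.12/(0.6619 × 2.315) = 8.562300 rev/s
rpm = 60·n = 513.738022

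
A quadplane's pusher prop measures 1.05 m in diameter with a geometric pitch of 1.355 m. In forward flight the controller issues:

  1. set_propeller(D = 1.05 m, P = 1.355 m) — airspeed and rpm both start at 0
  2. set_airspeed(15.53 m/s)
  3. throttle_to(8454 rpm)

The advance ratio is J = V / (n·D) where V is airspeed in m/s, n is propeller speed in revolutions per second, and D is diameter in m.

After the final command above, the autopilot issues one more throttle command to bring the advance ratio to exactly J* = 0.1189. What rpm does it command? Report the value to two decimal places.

rpm = 7463.65

set_propeller: D = 1.05 m, P = 1.355 m (p = P/D = 1.290476); state ← (V=0, rpm=0)
set_airspeed(15.53): V ← 15.53 m/s
throttle_to(8454): rpm ← 8454
final state: V = 15.53 m/s, rpm = 8454 → n = rpm/60 = 140.900000 rev/s
target J* = 0.1189; solve J* = V/(n·D) for n: n = V/(J*·D) = 15.53/(0.1189 × 1.05) = 124.394249 rev/s
rpm = 60·n = 7463.654932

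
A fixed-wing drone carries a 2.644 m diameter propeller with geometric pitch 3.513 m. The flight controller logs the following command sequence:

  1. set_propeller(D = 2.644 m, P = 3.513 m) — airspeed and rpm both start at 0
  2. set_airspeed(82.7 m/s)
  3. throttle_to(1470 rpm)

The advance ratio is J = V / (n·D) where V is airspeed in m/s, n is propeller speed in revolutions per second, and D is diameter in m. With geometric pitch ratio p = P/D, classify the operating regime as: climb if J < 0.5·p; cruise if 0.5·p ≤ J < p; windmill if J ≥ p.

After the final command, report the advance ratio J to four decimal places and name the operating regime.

set_propeller: D = 2.644 m, P = 3.513 m (p = P/D = 1.328669); state ← (V=0, rpm=0)
set_airspeed(82.7): V ← 82.7 m/s
throttle_to(1470): rpm ← 1470
final state: V = 82.7 m/s, rpm = 1470 → n = rpm/60 = 24.500000 rev/s
J = V / (n·D) = 82.7 / (24.500000 × 2.644) = 1.276668
regime bands: climb J<0.6643 | cruise [0.6643, 1.3287) | windmill J≥1.3287
J = 1.2767 → cruise

J = 1.2767, regime = cruise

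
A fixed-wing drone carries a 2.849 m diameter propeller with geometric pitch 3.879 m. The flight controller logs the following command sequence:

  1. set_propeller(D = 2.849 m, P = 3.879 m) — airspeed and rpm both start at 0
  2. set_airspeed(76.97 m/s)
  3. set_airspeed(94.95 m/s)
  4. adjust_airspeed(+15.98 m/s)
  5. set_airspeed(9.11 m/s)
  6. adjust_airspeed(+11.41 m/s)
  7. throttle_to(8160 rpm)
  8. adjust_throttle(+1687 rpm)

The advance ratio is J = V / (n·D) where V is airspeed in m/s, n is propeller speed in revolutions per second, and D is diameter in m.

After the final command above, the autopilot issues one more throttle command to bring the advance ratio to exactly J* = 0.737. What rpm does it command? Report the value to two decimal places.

set_propeller: D = 2.849 m, P = 3.879 m (p = P/D = 1.361530); state ← (V=0, rpm=0)
set_airspeed(76.97): V ← 76.97 m/s
set_airspeed(94.95): V ← 94.95 m/s
adjust_airspeed(+15.98): V ← 94.95 +15.98 = 110.93 m/s
set_airspeed(9.11): V ← 9.11 m/s
adjust_airspeed(+11.41): V ← 9.11 +11.41 = 20.52 m/s
throttle_to(8160): rpm ← 8160
adjust_throttle(+1687): rpm ← 8160 +1687 = 9847
final state: V = 20.52 m/s, rpm = 9847 → n = rpm/60 = 164.116667 rev/s
target J* = 0.737; solve J* = V/(n·D) for n: n = V/(J*·D) = 20.52/(0.737 × 2.849) = 9.772764 rev/s
rpm = 60·n = 586.365851

rpm = 586.37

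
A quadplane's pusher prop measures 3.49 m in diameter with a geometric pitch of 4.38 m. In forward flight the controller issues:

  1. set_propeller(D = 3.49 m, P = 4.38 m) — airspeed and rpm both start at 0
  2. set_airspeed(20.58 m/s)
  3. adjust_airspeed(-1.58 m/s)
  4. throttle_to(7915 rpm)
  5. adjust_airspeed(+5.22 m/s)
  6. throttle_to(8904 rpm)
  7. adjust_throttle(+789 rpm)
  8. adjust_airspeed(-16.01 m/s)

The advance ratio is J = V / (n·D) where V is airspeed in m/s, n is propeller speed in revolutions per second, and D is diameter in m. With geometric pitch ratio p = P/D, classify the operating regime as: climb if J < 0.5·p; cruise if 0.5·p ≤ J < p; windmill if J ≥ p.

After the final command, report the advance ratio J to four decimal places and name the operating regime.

set_propeller: D = 3.49 m, P = 4.38 m (p = P/D = 1.255014); state ← (V=0, rpm=0)
set_airspeed(20.58): V ← 20.58 m/s
adjust_airspeed(-1.58): V ← 20.58 -1.58 = 19 m/s
throttle_to(7915): rpm ← 7915
adjust_airspeed(+5.22): V ← 19 +5.22 = 24.22 m/s
throttle_to(8904): rpm ← 8904
adjust_throttle(+789): rpm ← 8904 +789 = 9693
adjust_airspeed(-16.01): V ← 24.22 -16.01 = 8.21 m/s
final state: V = 8.21 m/s, rpm = 9693 → n = rpm/60 = 161.550000 rev/s
J = V / (n·D) = 8.21 / (161.550000 × 3.49) = 0.014562
regime bands: climb J<0.6275 | cruise [0.6275, 1.2550) | windmill J≥1.2550
J = 0.0146 → climb

J = 0.0146, regime = climb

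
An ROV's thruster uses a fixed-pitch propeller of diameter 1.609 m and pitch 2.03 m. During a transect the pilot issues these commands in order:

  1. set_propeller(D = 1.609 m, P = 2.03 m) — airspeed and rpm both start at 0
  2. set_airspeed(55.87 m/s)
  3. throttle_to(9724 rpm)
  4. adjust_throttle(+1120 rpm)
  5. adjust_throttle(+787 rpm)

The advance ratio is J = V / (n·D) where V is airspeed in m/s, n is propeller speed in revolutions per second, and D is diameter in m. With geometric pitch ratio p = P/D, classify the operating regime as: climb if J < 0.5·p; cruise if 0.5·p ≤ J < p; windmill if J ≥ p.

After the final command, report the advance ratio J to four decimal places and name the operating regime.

set_propeller: D = 1.609 m, P = 2.03 m (p = P/D = 1.261653); state ← (V=0, rpm=0)
set_airspeed(55.87): V ← 55.87 m/s
throttle_to(9724): rpm ← 9724
adjust_throttle(+1120): rpm ← 9724 +1120 = 10844
adjust_throttle(+787): rpm ← 10844 +787 = 11631
final state: V = 55.87 m/s, rpm = 11631 → n = rpm/60 = 193.850000 rev/s
J = V / (n·D) = 55.87 / (193.850000 × 1.609) = 0.179125
regime bands: climb J<0.6308 | cruise [0.6308, 1.2617) | windmill J≥1.2617
J = 0.1791 → climb

J = 0.1791, regime = climb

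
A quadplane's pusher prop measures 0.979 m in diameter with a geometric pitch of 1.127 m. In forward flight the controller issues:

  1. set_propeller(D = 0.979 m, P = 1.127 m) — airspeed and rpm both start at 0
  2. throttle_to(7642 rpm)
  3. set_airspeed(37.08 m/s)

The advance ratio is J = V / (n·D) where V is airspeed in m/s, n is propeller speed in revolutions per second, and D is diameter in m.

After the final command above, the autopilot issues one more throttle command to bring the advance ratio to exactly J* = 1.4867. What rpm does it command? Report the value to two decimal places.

rpm = 1528.57

set_propeller: D = 0.979 m, P = 1.127 m (p = P/D = 1.151175); state ← (V=0, rpm=0)
throttle_to(7642): rpm ← 7642
set_airspeed(37.08): V ← 37.08 m/s
final state: V = 37.08 m/s, rpm = 7642 → n = rpm/60 = 127.366667 rev/s
target J* = 1.4867; solve J* = V/(n·D) for n: n = V/(J*·D) = 37.08/(1.4867 × 0.979) = 25.476144 rev/s
rpm = 60·n = 1528.568630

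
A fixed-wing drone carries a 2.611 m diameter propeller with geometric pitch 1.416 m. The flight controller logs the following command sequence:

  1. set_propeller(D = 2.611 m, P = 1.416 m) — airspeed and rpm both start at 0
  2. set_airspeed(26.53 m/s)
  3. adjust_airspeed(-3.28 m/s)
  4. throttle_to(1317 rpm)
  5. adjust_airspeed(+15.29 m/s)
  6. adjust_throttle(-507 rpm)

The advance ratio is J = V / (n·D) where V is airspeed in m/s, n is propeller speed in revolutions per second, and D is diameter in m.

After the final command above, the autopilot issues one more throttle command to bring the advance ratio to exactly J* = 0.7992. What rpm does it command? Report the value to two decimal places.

rpm = 1108.16

set_propeller: D = 2.611 m, P = 1.416 m (p = P/D = 0.542321); state ← (V=0, rpm=0)
set_airspeed(26.53): V ← 26.53 m/s
adjust_airspeed(-3.28): V ← 26.53 -3.28 = 23.25 m/s
throttle_to(1317): rpm ← 1317
adjust_airspeed(+15.29): V ← 23.25 +15.29 = 38.54 m/s
adjust_throttle(-507): rpm ← 1317 -507 = 810
final state: V = 38.54 m/s, rpm = 810 → n = rpm/60 = 13.500000 rev/s
target J* = 0.7992; solve J* = V/(n·D) for n: n = V/(J*·D) = 38.54/(0.7992 × 2.611) = 18.469254 rev/s
rpm = 60·n = 1108.155264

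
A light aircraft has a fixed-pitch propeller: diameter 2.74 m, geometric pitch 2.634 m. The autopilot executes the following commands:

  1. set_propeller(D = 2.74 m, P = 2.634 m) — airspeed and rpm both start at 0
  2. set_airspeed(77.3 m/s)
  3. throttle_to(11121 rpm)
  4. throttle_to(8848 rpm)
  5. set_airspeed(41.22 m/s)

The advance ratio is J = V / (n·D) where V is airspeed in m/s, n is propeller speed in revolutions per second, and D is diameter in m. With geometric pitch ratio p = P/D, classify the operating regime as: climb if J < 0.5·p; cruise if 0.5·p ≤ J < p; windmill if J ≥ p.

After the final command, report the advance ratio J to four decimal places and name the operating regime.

set_propeller: D = 2.74 m, P = 2.634 m (p = P/D = 0.961314); state ← (V=0, rpm=0)
set_airspeed(77.3): V ← 77.3 m/s
throttle_to(11121): rpm ← 11121
throttle_to(8848): rpm ← 8848
set_airspeed(41.22): V ← 41.22 m/s
final state: V = 41.22 m/s, rpm = 8848 → n = rpm/60 = 147.466667 rev/s
J = V / (n·D) = 41.22 / (147.466667 × 2.74) = 0.102015
regime bands: climb J<0.4807 | cruise [0.4807, 0.9613) | windmill J≥0.9613
J = 0.1020 → climb

J = 0.1020, regime = climb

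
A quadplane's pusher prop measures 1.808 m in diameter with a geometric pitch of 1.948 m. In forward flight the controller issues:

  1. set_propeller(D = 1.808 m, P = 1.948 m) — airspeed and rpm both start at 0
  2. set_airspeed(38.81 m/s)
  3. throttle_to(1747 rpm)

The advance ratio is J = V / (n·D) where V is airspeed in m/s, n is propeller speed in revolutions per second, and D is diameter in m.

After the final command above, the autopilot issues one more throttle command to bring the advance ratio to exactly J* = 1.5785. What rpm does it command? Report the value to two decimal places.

set_propeller: D = 1.808 m, P = 1.948 m (p = P/D = 1.077434); state ← (V=0, rpm=0)
set_airspeed(38.81): V ← 38.81 m/s
throttle_to(1747): rpm ← 1747
final state: V = 38.81 m/s, rpm = 1747 → n = rpm/60 = 29.116667 rev/s
target J* = 1.5785; solve J* = V/(n·D) for n: n = V/(J*·D) = 38.81/(1.5785 × 1.808) = 13.598801 rev/s
rpm = 60·n = 815.928082

rpm = 815.93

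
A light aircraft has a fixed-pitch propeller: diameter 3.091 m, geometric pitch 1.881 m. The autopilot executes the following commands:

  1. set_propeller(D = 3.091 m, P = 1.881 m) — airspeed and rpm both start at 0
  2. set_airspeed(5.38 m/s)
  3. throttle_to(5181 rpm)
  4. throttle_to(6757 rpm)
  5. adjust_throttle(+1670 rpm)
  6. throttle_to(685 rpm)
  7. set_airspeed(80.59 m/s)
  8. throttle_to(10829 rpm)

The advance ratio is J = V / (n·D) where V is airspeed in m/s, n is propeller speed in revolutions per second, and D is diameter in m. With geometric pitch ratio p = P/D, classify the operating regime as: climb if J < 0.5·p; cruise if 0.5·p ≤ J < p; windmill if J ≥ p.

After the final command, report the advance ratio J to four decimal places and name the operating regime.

set_propeller: D = 3.091 m, P = 1.881 m (p = P/D = 0.608541); state ← (V=0, rpm=0)
set_airspeed(5.38): V ← 5.38 m/s
throttle_to(5181): rpm ← 5181
throttle_to(6757): rpm ← 6757
adjust_throttle(+1670): rpm ← 6757 +1670 = 8427
throttle_to(685): rpm ← 685
set_airspeed(80.59): V ← 80.59 m/s
throttle_to(10829): rpm ← 10829
final state: V = 80.59 m/s, rpm = 10829 → n = rpm/60 = 180.483333 rev/s
J = V / (n·D) = 80.59 / (180.483333 × 3.091) = 0.144459
regime bands: climb J<0.3043 | cruise [0.3043, 0.6085) | windmill J≥0.6085
J = 0.1445 → climb

J = 0.1445, regime = climb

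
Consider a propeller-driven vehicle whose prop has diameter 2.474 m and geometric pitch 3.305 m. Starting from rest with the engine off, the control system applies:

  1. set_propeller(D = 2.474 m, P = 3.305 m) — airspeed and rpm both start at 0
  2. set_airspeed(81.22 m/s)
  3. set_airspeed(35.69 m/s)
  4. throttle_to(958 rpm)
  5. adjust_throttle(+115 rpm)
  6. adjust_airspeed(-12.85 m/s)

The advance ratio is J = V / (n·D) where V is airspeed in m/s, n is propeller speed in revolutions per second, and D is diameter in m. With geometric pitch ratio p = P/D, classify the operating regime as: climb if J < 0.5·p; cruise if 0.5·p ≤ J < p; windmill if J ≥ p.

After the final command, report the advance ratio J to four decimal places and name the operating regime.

set_propeller: D = 2.474 m, P = 3.305 m (p = P/D = 1.335893); state ← (V=0, rpm=0)
set_airspeed(81.22): V ← 81.22 m/s
set_airspeed(35.69): V ← 35.69 m/s
throttle_to(958): rpm ← 958
adjust_throttle(+115): rpm ← 958 +115 = 1073
adjust_airspeed(-12.85): V ← 35.69 -12.85 = 22.84 m/s
final state: V = 22.84 m/s, rpm = 1073 → n = rpm/60 = 17.883333 rev/s
J = V / (n·D) = 22.84 / (17.883333 × 2.474) = 0.516236
regime bands: climb J<0.6679 | cruise [0.6679, 1.3359) | windmill J≥1.3359
J = 0.5162 → climb

J = 0.5162, regime = climb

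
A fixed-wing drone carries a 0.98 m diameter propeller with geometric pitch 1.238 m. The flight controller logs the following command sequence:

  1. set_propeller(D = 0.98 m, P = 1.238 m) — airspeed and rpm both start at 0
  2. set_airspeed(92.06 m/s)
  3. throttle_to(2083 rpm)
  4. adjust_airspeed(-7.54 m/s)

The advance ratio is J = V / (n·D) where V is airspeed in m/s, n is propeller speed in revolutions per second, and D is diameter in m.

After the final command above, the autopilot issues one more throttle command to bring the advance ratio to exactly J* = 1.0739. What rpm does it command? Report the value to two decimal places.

set_propeller: D = 0.98 m, P = 1.238 m (p = P/D = 1.263265); state ← (V=0, rpm=0)
set_airspeed(92.06): V ← 92.06 m/s
throttle_to(2083): rpm ← 2083
adjust_airspeed(-7.54): V ← 92.06 -7.54 = 84.52 m/s
final state: V = 84.52 m/s, rpm = 2083 → n = rpm/60 = 34.716667 rev/s
target J* = 1.0739; solve J* = V/(n·D) for n: n = V/(J*·D) = 84.52/(1.0739 × 0.98) = 80.309990 rev/s
rpm = 60·n = 4818.599383

rpm = 4818.60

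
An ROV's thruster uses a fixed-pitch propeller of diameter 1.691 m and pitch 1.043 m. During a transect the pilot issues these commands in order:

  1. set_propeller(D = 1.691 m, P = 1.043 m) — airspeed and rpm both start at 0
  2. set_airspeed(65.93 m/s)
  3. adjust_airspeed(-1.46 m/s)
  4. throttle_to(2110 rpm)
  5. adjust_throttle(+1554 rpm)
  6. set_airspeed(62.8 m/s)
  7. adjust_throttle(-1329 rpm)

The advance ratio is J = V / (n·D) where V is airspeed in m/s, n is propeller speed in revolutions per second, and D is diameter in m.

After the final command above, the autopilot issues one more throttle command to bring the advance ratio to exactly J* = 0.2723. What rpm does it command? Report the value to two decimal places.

rpm = 8183.13

set_propeller: D = 1.691 m, P = 1.043 m (p = P/D = 0.616795); state ← (V=0, rpm=0)
set_airspeed(65.93): V ← 65.93 m/s
adjust_airspeed(-1.46): V ← 65.93 -1.46 = 64.47 m/s
throttle_to(2110): rpm ← 2110
adjust_throttle(+1554): rpm ← 2110 +1554 = 3664
set_airspeed(62.8): V ← 62.8 m/s
adjust_throttle(-1329): rpm ← 3664 -1329 = 2335
final state: V = 62.8 m/s, rpm = 2335 → n = rpm/60 = 38.916667 rev/s
target J* = 0.2723; solve J* = V/(n·D) for n: n = V/(J*·D) = 62.8/(0.2723 × 1.691) = 136.385561 rev/s
rpm = 60·n = 8183.133667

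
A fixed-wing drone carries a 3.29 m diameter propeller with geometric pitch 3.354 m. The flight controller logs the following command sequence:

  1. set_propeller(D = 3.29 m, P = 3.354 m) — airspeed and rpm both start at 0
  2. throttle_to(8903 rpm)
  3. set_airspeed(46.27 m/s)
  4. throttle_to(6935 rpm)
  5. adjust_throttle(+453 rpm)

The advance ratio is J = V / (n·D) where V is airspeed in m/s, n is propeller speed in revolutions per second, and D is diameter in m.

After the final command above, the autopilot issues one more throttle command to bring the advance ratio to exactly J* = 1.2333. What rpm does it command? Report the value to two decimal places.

set_propeller: D = 3.29 m, P = 3.354 m (p = P/D = 1.019453); state ← (V=0, rpm=0)
throttle_to(8903): rpm ← 8903
set_airspeed(46.27): V ← 46.27 m/s
throttle_to(6935): rpm ← 6935
adjust_throttle(+453): rpm ← 6935 +453 = 7388
final state: V = 46.27 m/s, rpm = 7388 → n = rpm/60 = 123.133333 rev/s
target J* = 1.2333; solve J* = V/(n·D) for n: n = V/(J*·D) = 46.27/(1.2333 × 3.29) = 11.403413 rev/s
rpm = 60·n = 684.204806

rpm = 684.20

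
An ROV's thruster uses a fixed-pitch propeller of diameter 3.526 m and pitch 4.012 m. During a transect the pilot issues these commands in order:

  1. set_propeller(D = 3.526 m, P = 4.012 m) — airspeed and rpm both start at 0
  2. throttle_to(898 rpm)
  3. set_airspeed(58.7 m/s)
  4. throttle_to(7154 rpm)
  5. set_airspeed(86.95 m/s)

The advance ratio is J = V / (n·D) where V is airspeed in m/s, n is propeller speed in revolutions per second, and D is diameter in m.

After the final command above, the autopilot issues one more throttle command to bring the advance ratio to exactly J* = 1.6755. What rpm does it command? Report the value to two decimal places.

rpm = 883.07

set_propeller: D = 3.526 m, P = 4.012 m (p = P/D = 1.137833); state ← (V=0, rpm=0)
throttle_to(898): rpm ← 898
set_airspeed(58.7): V ← 58.7 m/s
throttle_to(7154): rpm ← 7154
set_airspeed(86.95): V ← 86.95 m/s
final state: V = 86.95 m/s, rpm = 7154 → n = rpm/60 = 119.233333 rev/s
target J* = 1.6755; solve J* = V/(n·D) for n: n = V/(J*·D) = 86.95/(1.6755 × 3.526) = 14.717798 rev/s
rpm = 60·n = 883.067897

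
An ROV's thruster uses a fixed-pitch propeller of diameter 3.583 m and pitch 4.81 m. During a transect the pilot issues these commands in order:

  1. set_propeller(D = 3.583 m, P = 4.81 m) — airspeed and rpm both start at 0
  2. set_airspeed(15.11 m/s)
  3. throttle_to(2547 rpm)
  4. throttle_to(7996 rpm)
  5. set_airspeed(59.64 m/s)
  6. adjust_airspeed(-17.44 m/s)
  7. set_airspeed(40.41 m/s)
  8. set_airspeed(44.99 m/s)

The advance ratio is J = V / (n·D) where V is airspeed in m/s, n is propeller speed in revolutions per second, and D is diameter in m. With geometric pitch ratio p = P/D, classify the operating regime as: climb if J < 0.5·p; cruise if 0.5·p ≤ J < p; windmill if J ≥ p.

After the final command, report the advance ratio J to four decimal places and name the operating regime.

J = 0.0942, regime = climb

set_propeller: D = 3.583 m, P = 4.81 m (p = P/D = 1.342450); state ← (V=0, rpm=0)
set_airspeed(15.11): V ← 15.11 m/s
throttle_to(2547): rpm ← 2547
throttle_to(7996): rpm ← 7996
set_airspeed(59.64): V ← 59.64 m/s
adjust_airspeed(-17.44): V ← 59.64 -17.44 = 42.2 m/s
set_airspeed(40.41): V ← 40.41 m/s
set_airspeed(44.99): V ← 44.99 m/s
final state: V = 44.99 m/s, rpm = 7996 → n = rpm/60 = 133.266667 rev/s
J = V / (n·D) = 44.99 / (133.266667 × 3.583) = 0.094221
regime bands: climb J<0.6712 | cruise [0.6712, 1.3425) | windmill J≥1.3425
J = 0.0942 → climb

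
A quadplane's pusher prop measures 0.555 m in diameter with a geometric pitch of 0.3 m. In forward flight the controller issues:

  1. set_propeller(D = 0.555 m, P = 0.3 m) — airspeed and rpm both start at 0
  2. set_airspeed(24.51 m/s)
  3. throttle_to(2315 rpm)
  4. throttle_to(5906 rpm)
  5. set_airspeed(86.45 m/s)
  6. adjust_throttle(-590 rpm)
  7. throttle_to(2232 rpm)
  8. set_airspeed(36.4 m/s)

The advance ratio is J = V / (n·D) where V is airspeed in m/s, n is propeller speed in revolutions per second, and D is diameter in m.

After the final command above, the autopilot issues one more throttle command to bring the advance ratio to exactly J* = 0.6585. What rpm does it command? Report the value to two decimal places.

set_propeller: D = 0.555 m, P = 0.3 m (p = P/D = 0.540541); state ← (V=0, rpm=0)
set_airspeed(24.51): V ← 24.51 m/s
throttle_to(2315): rpm ← 2315
throttle_to(5906): rpm ← 5906
set_airspeed(86.45): V ← 86.45 m/s
adjust_throttle(-590): rpm ← 5906 -590 = 5316
throttle_to(2232): rpm ← 2232
set_airspeed(36.4): V ← 36.4 m/s
final state: V = 36.4 m/s, rpm = 2232 → n = rpm/60 = 37.200000 rev/s
target J* = 0.6585; solve J* = V/(n·D) for n: n = V/(J*·D) = 36.4/(0.6585 × 0.555) = 99.598460 rev/s
rpm = 60·n = 5975.907570

rpm = 5975.91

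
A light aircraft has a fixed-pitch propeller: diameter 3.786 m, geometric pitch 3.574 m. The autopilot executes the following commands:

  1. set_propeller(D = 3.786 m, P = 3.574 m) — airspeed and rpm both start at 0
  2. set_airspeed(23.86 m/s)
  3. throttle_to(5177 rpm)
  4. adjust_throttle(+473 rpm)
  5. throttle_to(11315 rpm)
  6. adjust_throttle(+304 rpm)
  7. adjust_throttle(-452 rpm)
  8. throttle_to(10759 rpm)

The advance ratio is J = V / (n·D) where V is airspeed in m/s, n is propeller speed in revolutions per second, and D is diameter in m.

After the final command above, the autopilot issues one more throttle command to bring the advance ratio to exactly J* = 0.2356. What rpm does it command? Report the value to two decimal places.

set_propeller: D = 3.786 m, P = 3.574 m (p = P/D = 0.944004); state ← (V=0, rpm=0)
set_airspeed(23.86): V ← 23.86 m/s
throttle_to(5177): rpm ← 5177
adjust_throttle(+473): rpm ← 5177 +473 = 5650
throttle_to(11315): rpm ← 11315
adjust_throttle(+304): rpm ← 11315 +304 = 11619
adjust_throttle(-452): rpm ← 11619 -452 = 11167
throttle_to(10759): rpm ← 10759
final state: V = 23.86 m/s, rpm = 10759 → n = rpm/60 = 179.316667 rev/s
target J* = 0.2356; solve J* = V/(n·D) for n: n = V/(J*·D) = 23.86/(0.2356 × 3.786) = 26.749431 rev/s
rpm = 60·n = 1604.965842

rpm = 1604.97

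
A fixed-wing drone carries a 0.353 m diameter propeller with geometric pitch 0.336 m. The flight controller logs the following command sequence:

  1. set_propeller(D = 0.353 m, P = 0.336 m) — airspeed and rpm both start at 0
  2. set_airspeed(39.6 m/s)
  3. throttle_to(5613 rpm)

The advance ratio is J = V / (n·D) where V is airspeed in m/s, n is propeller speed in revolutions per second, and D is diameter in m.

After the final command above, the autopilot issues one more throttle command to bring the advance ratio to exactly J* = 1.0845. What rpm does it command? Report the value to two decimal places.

rpm = 6206.43

set_propeller: D = 0.353 m, P = 0.336 m (p = P/D = 0.951841); state ← (V=0, rpm=0)
set_airspeed(39.6): V ← 39.6 m/s
throttle_to(5613): rpm ← 5613
final state: V = 39.6 m/s, rpm = 5613 → n = rpm/60 = 93.550000 rev/s
target J* = 1.0845; solve J* = V/(n·D) for n: n = V/(J*·D) = 39.6/(1.0845 × 0.353) = 103.440575 rev/s
rpm = 60·n = 6206.434474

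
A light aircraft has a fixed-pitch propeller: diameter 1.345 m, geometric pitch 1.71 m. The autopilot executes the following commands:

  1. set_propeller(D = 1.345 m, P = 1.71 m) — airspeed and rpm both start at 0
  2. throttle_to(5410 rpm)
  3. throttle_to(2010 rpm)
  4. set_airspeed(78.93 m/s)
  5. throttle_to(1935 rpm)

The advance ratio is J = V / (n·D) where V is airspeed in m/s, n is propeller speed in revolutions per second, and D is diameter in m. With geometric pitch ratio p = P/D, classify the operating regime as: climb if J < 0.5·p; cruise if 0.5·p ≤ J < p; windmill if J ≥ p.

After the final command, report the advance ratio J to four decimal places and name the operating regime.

set_propeller: D = 1.345 m, P = 1.71 m (p = P/D = 1.271375); state ← (V=0, rpm=0)
throttle_to(5410): rpm ← 5410
throttle_to(2010): rpm ← 2010
set_airspeed(78.93): V ← 78.93 m/s
throttle_to(1935): rpm ← 1935
final state: V = 78.93 m/s, rpm = 1935 → n = rpm/60 = 32.250000 rev/s
J = V / (n·D) = 78.93 / (32.250000 × 1.345) = 1.819659
regime bands: climb J<0.6357 | cruise [0.6357, 1.2714) | windmill J≥1.2714
J = 1.8197 → windmill

J = 1.8197, regime = windmill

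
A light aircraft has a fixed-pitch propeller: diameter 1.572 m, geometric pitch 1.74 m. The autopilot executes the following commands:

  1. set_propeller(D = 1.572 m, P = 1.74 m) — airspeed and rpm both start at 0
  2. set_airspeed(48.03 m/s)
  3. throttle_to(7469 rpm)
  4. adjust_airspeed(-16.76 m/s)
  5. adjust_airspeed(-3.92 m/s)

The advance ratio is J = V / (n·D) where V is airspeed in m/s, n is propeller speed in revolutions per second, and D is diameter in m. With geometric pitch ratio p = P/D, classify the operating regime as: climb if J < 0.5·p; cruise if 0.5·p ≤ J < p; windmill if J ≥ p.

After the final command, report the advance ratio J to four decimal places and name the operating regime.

J = 0.1398, regime = climb

set_propeller: D = 1.572 m, P = 1.74 m (p = P/D = 1.106870); state ← (V=0, rpm=0)
set_airspeed(48.03): V ← 48.03 m/s
throttle_to(7469): rpm ← 7469
adjust_airspeed(-16.76): V ← 48.03 -16.76 = 31.27 m/s
adjust_airspeed(-3.92): V ← 31.27 -3.92 = 27.35 m/s
final state: V = 27.35 m/s, rpm = 7469 → n = rpm/60 = 124.483333 rev/s
J = V / (n·D) = 27.35 / (124.483333 × 1.572) = 0.139763
regime bands: climb J<0.5534 | cruise [0.5534, 1.1069) | windmill J≥1.1069
J = 0.1398 → climb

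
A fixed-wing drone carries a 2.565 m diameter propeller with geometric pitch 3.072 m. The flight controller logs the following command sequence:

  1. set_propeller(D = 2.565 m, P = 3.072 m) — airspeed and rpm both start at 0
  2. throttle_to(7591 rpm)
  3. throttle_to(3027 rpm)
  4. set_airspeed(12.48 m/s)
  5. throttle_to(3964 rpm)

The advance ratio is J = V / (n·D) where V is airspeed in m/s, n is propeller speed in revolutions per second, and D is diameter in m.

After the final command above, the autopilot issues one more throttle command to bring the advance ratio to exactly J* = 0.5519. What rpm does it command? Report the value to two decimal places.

rpm = 528.95

set_propeller: D = 2.565 m, P = 3.072 m (p = P/D = 1.197661); state ← (V=0, rpm=0)
throttle_to(7591): rpm ← 7591
throttle_to(3027): rpm ← 3027
set_airspeed(12.48): V ← 12.48 m/s
throttle_to(3964): rpm ← 3964
final state: V = 12.48 m/s, rpm = 3964 → n = rpm/60 = 66.066667 rev/s
target J* = 0.5519; solve J* = V/(n·D) for n: n = V/(J*·D) = 12.48/(0.5519 × 2.565) = 8.815903 rev/s
rpm = 60·n = 528.954203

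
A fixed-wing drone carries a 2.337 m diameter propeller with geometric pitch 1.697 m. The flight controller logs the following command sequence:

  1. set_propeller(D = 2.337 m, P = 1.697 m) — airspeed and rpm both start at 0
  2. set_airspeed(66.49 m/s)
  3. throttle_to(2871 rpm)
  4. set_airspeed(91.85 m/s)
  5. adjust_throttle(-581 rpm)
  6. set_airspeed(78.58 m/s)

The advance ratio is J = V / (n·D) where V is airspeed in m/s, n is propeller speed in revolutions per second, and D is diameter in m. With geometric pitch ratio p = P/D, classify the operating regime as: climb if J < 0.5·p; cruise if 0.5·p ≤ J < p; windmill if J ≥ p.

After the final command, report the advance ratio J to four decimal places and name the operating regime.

set_propeller: D = 2.337 m, P = 1.697 m (p = P/D = 0.726145); state ← (V=0, rpm=0)
set_airspeed(66.49): V ← 66.49 m/s
throttle_to(2871): rpm ← 2871
set_airspeed(91.85): V ← 91.85 m/s
adjust_throttle(-581): rpm ← 2871 -581 = 2290
set_airspeed(78.58): V ← 78.58 m/s
final state: V = 78.58 m/s, rpm = 2290 → n = rpm/60 = 38.166667 rev/s
J = V / (n·D) = 78.58 / (38.166667 × 2.337) = 0.880986
regime bands: climb J<0.3631 | cruise [0.3631, 0.7261) | windmill J≥0.7261
J = 0.8810 → windmill

J = 0.8810, regime = windmill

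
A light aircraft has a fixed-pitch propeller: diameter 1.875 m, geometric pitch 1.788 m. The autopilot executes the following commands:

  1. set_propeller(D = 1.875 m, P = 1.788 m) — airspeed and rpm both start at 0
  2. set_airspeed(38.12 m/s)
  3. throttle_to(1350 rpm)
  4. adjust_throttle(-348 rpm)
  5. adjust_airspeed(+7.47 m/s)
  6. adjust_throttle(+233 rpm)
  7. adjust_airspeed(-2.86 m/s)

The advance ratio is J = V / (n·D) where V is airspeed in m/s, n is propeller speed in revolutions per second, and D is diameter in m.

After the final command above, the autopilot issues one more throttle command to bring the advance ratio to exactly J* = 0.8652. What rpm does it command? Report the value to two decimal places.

set_propeller: D = 1.875 m, P = 1.788 m (p = P/D = 0.953600); state ← (V=0, rpm=0)
set_airspeed(38.12): V ← 38.12 m/s
throttle_to(1350): rpm ← 1350
adjust_throttle(-348): rpm ← 1350 -348 = 1002
adjust_airspeed(+7.47): V ← 38.12 +7.47 = 45.59 m/s
adjust_throttle(+233): rpm ← 1002 +233 = 1235
adjust_airspeed(-2.86): V ← 45.59 -2.86 = 42.73 m/s
final state: V = 42.73 m/s, rpm = 1235 → n = rpm/60 = 20.583333 rev/s
target J* = 0.8652; solve J* = V/(n·D) for n: n = V/(J*·D) = 42.73/(0.8652 × 1.875) = 26.339960 rev/s
rpm = 60·n = 1580.397596

rpm = 1580.40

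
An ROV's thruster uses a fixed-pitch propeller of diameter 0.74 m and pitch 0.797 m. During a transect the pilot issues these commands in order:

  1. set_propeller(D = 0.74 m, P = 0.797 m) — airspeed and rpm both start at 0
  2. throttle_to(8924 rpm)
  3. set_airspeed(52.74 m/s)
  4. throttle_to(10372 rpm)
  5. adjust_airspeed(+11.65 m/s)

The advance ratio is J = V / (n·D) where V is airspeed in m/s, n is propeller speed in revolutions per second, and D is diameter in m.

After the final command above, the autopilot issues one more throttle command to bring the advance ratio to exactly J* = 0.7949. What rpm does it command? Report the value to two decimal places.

set_propeller: D = 0.74 m, P = 0.797 m (p = P/D = 1.077027); state ← (V=0, rpm=0)
throttle_to(8924): rpm ← 8924
set_airspeed(52.74): V ← 52.74 m/s
throttle_to(10372): rpm ← 10372
adjust_airspeed(+11.65): V ← 52.74 +11.65 = 64.39 m/s
final state: V = 64.39 m/s, rpm = 10372 → n = rpm/60 = 172.866667 rev/s
target J* = 0.7949; solve J* = V/(n·D) for n: n = V/(J*·D) = 64.39/(0.7949 × 0.74) = 109.464730 rev/s
rpm = 60·n = 6567.883773

rpm = 6567.88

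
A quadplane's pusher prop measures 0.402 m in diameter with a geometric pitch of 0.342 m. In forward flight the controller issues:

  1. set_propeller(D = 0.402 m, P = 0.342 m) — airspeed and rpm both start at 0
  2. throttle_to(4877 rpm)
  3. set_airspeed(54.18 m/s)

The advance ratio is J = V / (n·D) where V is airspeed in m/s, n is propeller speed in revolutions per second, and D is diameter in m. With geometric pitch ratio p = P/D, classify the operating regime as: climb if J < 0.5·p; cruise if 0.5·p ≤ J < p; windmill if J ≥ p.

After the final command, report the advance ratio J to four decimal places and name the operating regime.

J = 1.6581, regime = windmill

set_propeller: D = 0.402 m, P = 0.342 m (p = P/D = 0.850746); state ← (V=0, rpm=0)
throttle_to(4877): rpm ← 4877
set_airspeed(54.18): V ← 54.18 m/s
final state: V = 54.18 m/s, rpm = 4877 → n = rpm/60 = 81.283333 rev/s
J = V / (n·D) = 54.18 / (81.283333 × 0.402) = 1.658103
regime bands: climb J<0.4254 | cruise [0.4254, 0.8507) | windmill J≥0.8507
J = 1.6581 → windmill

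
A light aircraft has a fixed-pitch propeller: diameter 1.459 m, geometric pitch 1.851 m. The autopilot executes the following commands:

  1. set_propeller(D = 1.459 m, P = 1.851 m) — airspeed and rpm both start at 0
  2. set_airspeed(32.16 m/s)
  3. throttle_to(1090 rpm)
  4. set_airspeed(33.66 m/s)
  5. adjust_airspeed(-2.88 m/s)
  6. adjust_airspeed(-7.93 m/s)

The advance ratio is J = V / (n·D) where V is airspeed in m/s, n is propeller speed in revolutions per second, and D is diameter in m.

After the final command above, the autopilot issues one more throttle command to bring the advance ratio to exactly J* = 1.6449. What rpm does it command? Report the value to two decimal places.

rpm = 571.27

set_propeller: D = 1.459 m, P = 1.851 m (p = P/D = 1.268677); state ← (V=0, rpm=0)
set_airspeed(32.16): V ← 32.16 m/s
throttle_to(1090): rpm ← 1090
set_airspeed(33.66): V ← 33.66 m/s
adjust_airspeed(-2.88): V ← 33.66 -2.88 = 30.78 m/s
adjust_airspeed(-7.93): V ← 30.78 -7.93 = 22.85 m/s
final state: V = 22.85 m/s, rpm = 1090 → n = rpm/60 = 18.166667 rev/s
target J* = 1.6449; solve J* = V/(n·D) for n: n = V/(J*·D) = 22.85/(1.6449 × 1.459) = 9.521194 rev/s
rpm = 60·n = 571.271637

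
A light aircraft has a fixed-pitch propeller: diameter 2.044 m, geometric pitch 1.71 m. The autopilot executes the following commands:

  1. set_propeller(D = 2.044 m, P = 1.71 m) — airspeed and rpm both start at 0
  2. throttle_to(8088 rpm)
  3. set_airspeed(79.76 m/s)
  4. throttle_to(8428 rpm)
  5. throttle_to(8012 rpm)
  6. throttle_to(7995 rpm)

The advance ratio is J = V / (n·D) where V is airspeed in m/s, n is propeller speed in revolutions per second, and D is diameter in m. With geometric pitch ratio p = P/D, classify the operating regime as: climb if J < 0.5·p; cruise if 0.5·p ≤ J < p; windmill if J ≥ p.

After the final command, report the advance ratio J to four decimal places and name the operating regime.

J = 0.2928, regime = climb

set_propeller: D = 2.044 m, P = 1.71 m (p = P/D = 0.836595); state ← (V=0, rpm=0)
throttle_to(8088): rpm ← 8088
set_airspeed(79.76): V ← 79.76 m/s
throttle_to(8428): rpm ← 8428
throttle_to(8012): rpm ← 8012
throttle_to(7995): rpm ← 7995
final state: V = 79.76 m/s, rpm = 7995 → n = rpm/60 = 133.250000 rev/s
J = V / (n·D) = 79.76 / (133.250000 × 2.044) = 0.292844
regime bands: climb J<0.4183 | cruise [0.4183, 0.8366) | windmill J≥0.8366
J = 0.2928 → climb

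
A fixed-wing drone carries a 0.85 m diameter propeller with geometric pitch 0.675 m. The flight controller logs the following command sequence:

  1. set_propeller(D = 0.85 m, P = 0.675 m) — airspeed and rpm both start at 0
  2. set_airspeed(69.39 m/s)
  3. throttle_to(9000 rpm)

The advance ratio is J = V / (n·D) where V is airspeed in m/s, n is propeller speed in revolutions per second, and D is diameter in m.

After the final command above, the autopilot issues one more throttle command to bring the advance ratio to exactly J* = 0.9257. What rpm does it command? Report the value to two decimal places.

set_propeller: D = 0.85 m, P = 0.675 m (p = P/D = 0.794118); state ← (V=0, rpm=0)
set_airspeed(69.39): V ← 69.39 m/s
throttle_to(9000): rpm ← 9000
final state: V = 69.39 m/s, rpm = 9000 → n = rpm/60 = 150.000000 rev/s
target J* = 0.9257; solve J* = V/(n·D) for n: n = V/(J*·D) = 69.39/(0.9257 × 0.85) = 88.187635 rev/s
rpm = 60·n = 5291.258126

rpm = 5291.26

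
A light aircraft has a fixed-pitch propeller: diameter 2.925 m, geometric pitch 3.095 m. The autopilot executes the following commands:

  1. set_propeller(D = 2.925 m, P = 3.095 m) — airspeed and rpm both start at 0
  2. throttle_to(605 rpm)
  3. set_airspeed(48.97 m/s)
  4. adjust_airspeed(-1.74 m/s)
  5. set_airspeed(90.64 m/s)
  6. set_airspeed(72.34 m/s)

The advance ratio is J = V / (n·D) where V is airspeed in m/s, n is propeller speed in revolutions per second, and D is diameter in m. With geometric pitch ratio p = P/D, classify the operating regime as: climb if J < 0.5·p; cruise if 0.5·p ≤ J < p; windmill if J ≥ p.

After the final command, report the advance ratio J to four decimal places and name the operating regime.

set_propeller: D = 2.925 m, P = 3.095 m (p = P/D = 1.058120); state ← (V=0, rpm=0)
throttle_to(605): rpm ← 605
set_airspeed(48.97): V ← 48.97 m/s
adjust_airspeed(-1.74): V ← 48.97 -1.74 = 47.23 m/s
set_airspeed(90.64): V ← 90.64 m/s
set_airspeed(72.34): V ← 72.34 m/s
final state: V = 72.34 m/s, rpm = 605 → n = rpm/60 = 10.083333 rev/s
J = V / (n·D) = 72.34 / (10.083333 × 2.925) = 2.452723
regime bands: climb J<0.5291 | cruise [0.5291, 1.0581) | windmill J≥1.0581
J = 2.4527 → windmill

J = 2.4527, regime = windmill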